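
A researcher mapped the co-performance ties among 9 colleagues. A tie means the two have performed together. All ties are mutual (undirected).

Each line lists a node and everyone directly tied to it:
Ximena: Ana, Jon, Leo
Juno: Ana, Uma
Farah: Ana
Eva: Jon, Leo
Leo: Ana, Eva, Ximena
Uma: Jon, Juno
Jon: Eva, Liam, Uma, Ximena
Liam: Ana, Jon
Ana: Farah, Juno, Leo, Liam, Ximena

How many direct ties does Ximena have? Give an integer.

Ximena is directly tied to Ana, Jon, and Leo. That is 3 neighbors, so the degree of Ximena is 3.

3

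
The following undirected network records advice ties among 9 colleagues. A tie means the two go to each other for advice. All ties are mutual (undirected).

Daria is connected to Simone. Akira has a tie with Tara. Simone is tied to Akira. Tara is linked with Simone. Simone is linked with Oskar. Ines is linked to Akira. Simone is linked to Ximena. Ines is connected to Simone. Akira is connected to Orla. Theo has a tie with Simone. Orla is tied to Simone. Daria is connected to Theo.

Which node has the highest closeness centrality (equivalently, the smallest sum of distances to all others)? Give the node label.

Farness (sum of distances to all others) for each node — Akira:12, Daria:14, Ines:14, Orla:14, Oskar:15, Simone:8, Tara:14, Theo:14, Ximena:15.
The smallest farness is 8, for Simone, so Simone has the highest closeness.

Simone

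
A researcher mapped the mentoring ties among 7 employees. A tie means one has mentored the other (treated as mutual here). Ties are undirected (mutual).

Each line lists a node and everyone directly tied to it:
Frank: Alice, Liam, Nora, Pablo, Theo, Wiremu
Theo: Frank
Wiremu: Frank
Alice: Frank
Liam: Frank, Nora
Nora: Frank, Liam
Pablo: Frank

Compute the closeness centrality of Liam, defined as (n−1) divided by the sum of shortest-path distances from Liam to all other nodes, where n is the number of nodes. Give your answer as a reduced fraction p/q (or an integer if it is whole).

Distances from Liam: Alice:2, Frank:1, Nora:1, Pablo:2, Theo:2, Wiremu:2. Sum = 10.
n = 7, so closeness = 6/10 = 3/5.

3/5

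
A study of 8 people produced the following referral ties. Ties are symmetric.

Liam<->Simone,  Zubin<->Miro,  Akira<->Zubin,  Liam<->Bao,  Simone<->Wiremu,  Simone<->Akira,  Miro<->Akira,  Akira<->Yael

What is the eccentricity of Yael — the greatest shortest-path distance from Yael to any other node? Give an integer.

Distances from Yael: Akira:1, Bao:4, Liam:3, Miro:2, Simone:2, Wiremu:3, Zubin:2.
The largest is 4 (to Bao), so the eccentricity of Yael is 4.

4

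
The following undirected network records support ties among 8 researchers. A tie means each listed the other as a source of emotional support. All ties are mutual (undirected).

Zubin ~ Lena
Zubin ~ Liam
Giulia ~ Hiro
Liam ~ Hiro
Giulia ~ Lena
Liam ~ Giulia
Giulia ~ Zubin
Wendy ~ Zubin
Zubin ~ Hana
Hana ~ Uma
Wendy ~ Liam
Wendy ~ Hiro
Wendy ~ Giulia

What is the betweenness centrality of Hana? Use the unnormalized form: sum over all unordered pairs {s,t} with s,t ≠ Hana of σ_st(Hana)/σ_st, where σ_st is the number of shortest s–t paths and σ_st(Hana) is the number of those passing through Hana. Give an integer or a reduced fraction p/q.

6

Pairs whose geodesics pass through Hana — Uma–Hiro: 3/3; Uma–Lena: 1; Uma–Zubin: 1; Uma–Giulia: 1; Uma–Liam: 1; Uma–Wendy: 1.
All other pairs contribute 0.
Summing the contributions gives betweenness(Hana) = 6.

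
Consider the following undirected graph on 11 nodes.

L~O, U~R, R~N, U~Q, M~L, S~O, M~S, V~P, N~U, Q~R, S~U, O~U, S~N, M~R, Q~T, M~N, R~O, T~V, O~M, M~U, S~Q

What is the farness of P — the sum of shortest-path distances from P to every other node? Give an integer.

39

Distances from P: L:6, M:5, N:5, O:5, Q:3, R:4, S:4, T:2, U:4, V:1.
Sum = 6 + 5 + 5 + 5 + 3 + 4 + 4 + 2 + 4 + 1 = 39.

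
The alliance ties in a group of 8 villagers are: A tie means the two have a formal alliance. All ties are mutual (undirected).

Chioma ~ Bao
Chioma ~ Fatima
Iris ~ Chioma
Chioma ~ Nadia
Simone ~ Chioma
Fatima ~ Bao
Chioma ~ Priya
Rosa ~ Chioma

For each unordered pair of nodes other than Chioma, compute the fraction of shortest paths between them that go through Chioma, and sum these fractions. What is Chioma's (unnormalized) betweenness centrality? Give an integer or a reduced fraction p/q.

Pairs whose geodesics pass through Chioma — Nadia–Fatima: 1; Nadia–Priya: 1; Nadia–Bao: 1; Nadia–Rosa: 1; Nadia–Simone: 1; Nadia–Iris: 1; Fatima–Priya: 1; Fatima–Rosa: 1; Fatima–Simone: 1; Fatima–Iris: 1; Priya–Bao: 1; Priya–Rosa: 1; Priya–Simone: 1; Priya–Iris: 1 … (+6 more pairs).
All other pairs contribute 0.
Summing the contributions gives betweenness(Chioma) = 20.

20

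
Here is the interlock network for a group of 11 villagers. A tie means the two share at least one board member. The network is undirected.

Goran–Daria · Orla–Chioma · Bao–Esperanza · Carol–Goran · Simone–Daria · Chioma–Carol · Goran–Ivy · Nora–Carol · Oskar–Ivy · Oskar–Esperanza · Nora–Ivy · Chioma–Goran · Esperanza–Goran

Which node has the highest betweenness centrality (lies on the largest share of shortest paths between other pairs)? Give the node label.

Unnormalized betweenness of each node: Bao:0, Carol:25/6, Chioma:9, Daria:9, Esperanza:71/6, Goran:59/2, Ivy:7, Nora:5/6, Orla:0, Oskar:5/3, Simone:0.
Goran has the largest value, 59/2, making it the main broker — the node through which the most shortest paths run.

Goran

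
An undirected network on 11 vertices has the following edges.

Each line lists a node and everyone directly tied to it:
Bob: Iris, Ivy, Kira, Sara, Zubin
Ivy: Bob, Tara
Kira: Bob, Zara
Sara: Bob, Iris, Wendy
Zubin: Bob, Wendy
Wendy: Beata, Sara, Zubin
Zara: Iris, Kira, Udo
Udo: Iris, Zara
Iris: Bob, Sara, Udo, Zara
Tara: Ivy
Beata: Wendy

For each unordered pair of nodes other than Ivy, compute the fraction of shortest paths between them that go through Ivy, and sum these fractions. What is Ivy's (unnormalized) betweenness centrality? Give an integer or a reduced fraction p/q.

Pairs whose geodesics pass through Ivy — Zubin–Tara: 1; Udo–Tara: 1; Zara–Tara: 2/2; Bob–Tara: 1; Sara–Tara: 1; Kira–Tara: 1; Tara–Wendy: 2/2; Tara–Beata: 2/2; Tara–Iris: 1.
All other pairs contribute 0.
Summing the contributions gives betweenness(Ivy) = 9.

9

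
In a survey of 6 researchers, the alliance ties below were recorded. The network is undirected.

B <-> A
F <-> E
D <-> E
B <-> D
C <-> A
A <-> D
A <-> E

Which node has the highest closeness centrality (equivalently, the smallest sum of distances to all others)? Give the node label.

A

Farness (sum of distances to all others) for each node — A:6, B:9, C:10, D:7, E:7, F:11.
The smallest farness is 6, for A, so A has the highest closeness.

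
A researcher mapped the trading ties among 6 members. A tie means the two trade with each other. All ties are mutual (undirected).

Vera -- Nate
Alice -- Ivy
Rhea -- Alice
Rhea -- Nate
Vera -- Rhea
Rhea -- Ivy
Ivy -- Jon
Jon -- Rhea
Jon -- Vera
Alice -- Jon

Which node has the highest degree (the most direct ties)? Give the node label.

Degrees — Alice:3, Ivy:3, Jon:4, Nate:2, Rhea:5, Vera:3.
The maximum is 5, attained only by Rhea.

Rhea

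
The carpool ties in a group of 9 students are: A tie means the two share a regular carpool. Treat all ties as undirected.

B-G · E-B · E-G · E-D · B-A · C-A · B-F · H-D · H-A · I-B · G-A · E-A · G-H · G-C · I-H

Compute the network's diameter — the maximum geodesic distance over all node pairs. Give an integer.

3

Eccentricity of each node (its greatest distance to any other): A:2, B:2, C:3, D:3, E:2, F:3, G:2, H:3, I:3.
The maximum eccentricity is 3, realized for instance by the pair I–C via I – B – A – C. So the diameter is 3.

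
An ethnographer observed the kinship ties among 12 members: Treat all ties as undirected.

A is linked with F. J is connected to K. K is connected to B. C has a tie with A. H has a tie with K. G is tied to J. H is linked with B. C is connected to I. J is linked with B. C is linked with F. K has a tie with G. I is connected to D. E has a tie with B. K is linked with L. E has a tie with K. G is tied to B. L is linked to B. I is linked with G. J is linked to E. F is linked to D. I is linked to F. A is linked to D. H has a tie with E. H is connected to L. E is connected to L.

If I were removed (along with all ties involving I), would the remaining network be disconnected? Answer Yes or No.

Removing I leaves {B, E, G, H, J, K, and L} with no path to {A, C, D, and F}, so the network splits into 2 components. I is a cut vertex.

Yes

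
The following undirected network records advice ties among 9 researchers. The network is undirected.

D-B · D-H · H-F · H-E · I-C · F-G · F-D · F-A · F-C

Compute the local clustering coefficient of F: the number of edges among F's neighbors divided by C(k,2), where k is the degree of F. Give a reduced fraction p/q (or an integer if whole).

F's neighbors: A, C, D, G, and H (k = 5).
Possible neighbor pairs: C(5,2) = 10. Edges among them: D–H → e = 1.
Clustering(F) = 1/10.

1/10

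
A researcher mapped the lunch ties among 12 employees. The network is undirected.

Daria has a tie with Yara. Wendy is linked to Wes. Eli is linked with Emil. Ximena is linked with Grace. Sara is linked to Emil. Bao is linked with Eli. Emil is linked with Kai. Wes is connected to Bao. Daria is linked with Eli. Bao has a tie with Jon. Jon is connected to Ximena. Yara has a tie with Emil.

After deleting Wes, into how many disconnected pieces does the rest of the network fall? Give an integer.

2

Without Wes, the remaining ties split the others into: {Bao, Daria, Eli, Emil, Grace, Jon, Kai, Sara, Ximena, Yara}; {Wendy}.
That's 2 separate components.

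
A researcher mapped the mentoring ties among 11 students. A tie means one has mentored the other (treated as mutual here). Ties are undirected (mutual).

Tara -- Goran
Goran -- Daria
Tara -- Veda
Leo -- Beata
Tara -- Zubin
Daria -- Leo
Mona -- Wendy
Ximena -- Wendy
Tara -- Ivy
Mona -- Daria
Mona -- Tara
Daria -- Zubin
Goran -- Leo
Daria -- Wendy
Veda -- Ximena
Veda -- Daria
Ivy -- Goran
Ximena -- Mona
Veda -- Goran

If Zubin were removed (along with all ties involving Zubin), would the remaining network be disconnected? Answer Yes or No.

Even without Zubin, every remaining node can still reach every other (the residual graph is connected), so Zubin is not a cut vertex.

No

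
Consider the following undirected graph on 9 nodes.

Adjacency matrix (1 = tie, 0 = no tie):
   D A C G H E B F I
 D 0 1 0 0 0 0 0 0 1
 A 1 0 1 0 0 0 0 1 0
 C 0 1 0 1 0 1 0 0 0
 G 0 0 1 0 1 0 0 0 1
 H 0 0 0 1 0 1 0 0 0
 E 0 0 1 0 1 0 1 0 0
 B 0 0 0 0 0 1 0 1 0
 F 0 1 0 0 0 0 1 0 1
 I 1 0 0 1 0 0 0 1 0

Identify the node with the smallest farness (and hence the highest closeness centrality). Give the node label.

C

Farness (sum of distances to all others) for each node — A:14, B:16, C:13, D:17, E:15, F:14, G:14, H:17, I:14.
The smallest farness is 13, for C, so C has the highest closeness.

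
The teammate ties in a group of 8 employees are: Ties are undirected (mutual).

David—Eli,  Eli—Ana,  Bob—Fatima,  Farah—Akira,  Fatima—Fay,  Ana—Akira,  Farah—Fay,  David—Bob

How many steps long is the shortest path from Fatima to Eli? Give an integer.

One shortest route is Fatima – Bob – David – Eli, which uses 3 edges, and at distance 2 from Fatima we only reach {David, Farah}, which does not include Eli. So d(Fatima,Eli) = 3.

3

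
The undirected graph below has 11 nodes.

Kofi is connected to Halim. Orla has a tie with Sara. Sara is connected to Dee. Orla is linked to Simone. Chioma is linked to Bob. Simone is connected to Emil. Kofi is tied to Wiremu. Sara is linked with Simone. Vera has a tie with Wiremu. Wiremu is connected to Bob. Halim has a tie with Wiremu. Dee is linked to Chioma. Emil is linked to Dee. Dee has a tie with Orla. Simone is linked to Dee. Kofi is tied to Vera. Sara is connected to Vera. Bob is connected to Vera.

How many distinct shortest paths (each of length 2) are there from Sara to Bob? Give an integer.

1

The shortest distance is 2, and the only length-2 path is Sara–Vera–Bob. So there is exactly 1 shortest path.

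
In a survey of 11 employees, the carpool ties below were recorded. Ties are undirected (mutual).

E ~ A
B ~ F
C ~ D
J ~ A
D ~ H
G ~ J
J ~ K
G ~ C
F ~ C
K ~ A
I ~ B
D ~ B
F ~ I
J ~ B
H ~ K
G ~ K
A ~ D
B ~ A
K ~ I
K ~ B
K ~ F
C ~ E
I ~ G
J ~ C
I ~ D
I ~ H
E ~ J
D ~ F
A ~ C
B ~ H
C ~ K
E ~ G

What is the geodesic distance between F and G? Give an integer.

2

One shortest route is F – I – G, which uses 2 edges, and F and G are not directly tied, so nothing shorter exists. So d(F,G) = 2.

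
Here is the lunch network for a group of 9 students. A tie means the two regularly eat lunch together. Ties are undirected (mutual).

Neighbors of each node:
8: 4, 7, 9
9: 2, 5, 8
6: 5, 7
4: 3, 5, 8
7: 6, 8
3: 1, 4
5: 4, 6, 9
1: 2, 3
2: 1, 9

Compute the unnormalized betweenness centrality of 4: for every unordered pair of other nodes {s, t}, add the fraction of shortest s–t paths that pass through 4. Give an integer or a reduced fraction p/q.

43/6

Pairs whose geodesics pass through 4 — 1–8: 1/2; 1–7: 1/2; 1–6: 1/2; 1–5: 1/2; 3–8: 1; 3–7: 1; 3–6: 1; 3–5: 1; 3–9: 2/3; 8–5: 1/2.
All other pairs contribute 0.
Summing the contributions gives betweenness(4) = 43/6.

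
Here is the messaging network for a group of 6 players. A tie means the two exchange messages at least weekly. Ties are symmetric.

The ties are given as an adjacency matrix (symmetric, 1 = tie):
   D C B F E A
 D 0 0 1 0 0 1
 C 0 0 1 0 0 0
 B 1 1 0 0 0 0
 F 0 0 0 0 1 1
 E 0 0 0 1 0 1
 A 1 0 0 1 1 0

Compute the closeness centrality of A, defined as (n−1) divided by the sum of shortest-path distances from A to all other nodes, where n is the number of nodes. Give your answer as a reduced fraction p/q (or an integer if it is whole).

5/8

Distances from A: B:2, C:3, D:1, E:1, F:1. Sum = 8.
n = 6, so closeness = 5/8.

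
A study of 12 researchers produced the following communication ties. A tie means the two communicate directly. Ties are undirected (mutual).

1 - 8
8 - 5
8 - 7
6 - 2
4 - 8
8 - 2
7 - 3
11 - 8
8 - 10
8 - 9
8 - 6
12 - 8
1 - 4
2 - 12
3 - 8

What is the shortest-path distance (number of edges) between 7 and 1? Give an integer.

One shortest route is 7 – 8 – 1, which uses 2 edges, and 7 and 1 are not directly tied, so nothing shorter exists. So d(7,1) = 2.

2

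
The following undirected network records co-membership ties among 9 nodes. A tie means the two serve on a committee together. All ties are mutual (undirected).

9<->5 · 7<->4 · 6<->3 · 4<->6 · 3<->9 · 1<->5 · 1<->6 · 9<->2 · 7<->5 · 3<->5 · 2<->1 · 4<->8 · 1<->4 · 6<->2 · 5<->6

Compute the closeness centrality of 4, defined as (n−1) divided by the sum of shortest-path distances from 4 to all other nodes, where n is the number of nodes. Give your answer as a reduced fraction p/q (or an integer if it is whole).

Distances from 4: 1:1, 2:2, 3:2, 5:2, 6:1, 7:1, 8:1, 9:3. Sum = 13.
n = 9, so closeness = 8/13.

8/13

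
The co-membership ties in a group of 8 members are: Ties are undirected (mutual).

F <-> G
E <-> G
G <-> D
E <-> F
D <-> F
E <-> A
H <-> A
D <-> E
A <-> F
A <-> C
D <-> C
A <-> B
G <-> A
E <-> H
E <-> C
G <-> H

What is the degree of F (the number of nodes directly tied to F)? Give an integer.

F is directly tied to A, D, E, and G. That is 4 neighbors, so the degree of F is 4.

4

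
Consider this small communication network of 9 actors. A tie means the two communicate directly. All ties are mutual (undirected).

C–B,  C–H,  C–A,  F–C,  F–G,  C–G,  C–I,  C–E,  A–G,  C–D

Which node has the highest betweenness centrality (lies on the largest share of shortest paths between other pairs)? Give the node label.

Unnormalized betweenness of each node: A:0, B:0, C:51/2, D:0, E:0, F:0, G:1/2, H:0, I:0.
C has the largest value, 51/2, making it the main broker — the node through which the most shortest paths run.

C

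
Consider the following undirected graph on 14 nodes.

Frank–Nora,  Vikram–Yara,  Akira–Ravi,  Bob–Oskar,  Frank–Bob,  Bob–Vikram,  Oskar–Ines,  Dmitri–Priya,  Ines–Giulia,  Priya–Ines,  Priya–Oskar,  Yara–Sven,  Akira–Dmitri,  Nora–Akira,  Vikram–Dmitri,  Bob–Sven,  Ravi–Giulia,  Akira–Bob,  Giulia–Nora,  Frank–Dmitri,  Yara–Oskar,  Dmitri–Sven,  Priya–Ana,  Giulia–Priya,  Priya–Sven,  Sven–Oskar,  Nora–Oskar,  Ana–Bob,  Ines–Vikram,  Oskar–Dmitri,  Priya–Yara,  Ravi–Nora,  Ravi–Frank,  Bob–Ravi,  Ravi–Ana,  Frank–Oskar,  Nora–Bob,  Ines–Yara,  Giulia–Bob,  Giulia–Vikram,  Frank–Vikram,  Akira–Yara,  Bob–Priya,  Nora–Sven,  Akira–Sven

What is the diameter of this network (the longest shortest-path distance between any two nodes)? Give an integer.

Eccentricity of each node (its greatest distance to any other): Akira:2, Ana:2, Bob:2, Dmitri:2, Frank:2, Giulia:2, Ines:2, Nora:2, Oskar:2, Priya:2, Ravi:2, Sven:2, Vikram:2, Yara:2.
The maximum eccentricity is 2, realized for instance by the pair Oskar–Giulia via Oskar – Priya – Giulia. So the diameter is 2.

2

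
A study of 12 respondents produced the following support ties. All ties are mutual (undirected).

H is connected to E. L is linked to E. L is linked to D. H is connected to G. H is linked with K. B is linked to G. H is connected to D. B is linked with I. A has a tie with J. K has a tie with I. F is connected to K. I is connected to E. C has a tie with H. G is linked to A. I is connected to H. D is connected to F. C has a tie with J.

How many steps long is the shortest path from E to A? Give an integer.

One shortest route is E – H – G – A, which uses 3 edges, and at distance 2 from E we only reach {B, C, D, G, K}, which does not include A. So d(E,A) = 3.

3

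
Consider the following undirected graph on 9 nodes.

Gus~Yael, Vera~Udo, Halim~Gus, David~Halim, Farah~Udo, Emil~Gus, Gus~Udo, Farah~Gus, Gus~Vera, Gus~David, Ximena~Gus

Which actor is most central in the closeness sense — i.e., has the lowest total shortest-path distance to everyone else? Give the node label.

Farness (sum of distances to all others) for each node — David:14, Emil:15, Farah:14, Gus:8, Halim:14, Udo:13, Vera:14, Ximena:15, Yael:15.
The smallest farness is 8, for Gus, so Gus has the highest closeness.

Gus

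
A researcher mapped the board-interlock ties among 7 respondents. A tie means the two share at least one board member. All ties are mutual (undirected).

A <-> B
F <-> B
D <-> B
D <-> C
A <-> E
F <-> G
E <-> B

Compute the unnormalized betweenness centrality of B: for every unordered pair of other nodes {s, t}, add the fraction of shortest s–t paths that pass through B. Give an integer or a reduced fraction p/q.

Pairs whose geodesics pass through B — C–A: 1; C–E: 1; C–G: 1; C–F: 1; A–D: 1; A–G: 1; A–F: 1; D–E: 1; D–G: 1; D–F: 1; E–G: 1; E–F: 1.
All other pairs contribute 0.
Summing the contributions gives betweenness(B) = 12.

12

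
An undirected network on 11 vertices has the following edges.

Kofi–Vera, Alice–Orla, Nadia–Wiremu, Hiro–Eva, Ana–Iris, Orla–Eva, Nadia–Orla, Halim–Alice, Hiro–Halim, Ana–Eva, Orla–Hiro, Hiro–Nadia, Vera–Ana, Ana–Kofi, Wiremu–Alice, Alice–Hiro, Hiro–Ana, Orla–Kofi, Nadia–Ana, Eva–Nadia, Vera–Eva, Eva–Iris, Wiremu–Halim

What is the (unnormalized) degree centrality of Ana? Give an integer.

6

Ana is directly tied to Eva, Hiro, Iris, Kofi, Nadia, and Vera. That is 6 neighbors, so the degree of Ana is 6.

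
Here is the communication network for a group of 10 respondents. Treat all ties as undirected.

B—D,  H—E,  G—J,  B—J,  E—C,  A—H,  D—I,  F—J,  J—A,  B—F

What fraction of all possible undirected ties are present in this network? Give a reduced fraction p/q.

2/9

There are 10 edges and 10 nodes, so the maximum possible is C(10,2) = 45.
Density = 10/45 = 2/9.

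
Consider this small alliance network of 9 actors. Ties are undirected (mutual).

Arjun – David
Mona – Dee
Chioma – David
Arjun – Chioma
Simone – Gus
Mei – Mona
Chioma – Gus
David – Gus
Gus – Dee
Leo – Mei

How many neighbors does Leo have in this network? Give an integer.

1

Leo is directly tied to Mei. That is 1 neighbor, so the degree of Leo is 1.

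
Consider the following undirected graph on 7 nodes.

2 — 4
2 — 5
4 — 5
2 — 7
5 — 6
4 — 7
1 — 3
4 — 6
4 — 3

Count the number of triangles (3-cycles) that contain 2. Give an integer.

2

2's neighbors: 4, 5, and 7.
Neighbor pairs that are themselves tied: 2–4–5; 2–4–7. Each forms one triangle with 2, for 2 in total.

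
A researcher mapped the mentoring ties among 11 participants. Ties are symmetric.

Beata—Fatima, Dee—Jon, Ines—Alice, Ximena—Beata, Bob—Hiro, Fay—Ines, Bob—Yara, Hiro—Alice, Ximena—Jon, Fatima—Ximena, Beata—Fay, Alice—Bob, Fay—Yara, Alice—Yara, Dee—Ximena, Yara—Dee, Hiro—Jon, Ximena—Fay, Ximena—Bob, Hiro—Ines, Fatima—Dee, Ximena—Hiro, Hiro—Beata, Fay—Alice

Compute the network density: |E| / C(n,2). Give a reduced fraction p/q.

There are 24 edges and 11 nodes, so the maximum possible is C(11,2) = 55.
Density = 24/55.

24/55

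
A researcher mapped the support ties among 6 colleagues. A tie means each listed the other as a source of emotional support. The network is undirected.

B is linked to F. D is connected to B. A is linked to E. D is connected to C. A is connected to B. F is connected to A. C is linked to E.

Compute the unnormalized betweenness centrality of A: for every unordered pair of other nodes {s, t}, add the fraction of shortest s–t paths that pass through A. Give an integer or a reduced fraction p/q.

Pairs whose geodesics pass through A — B–E: 1; C–F: 1/2; E–F: 1.
All other pairs contribute 0.
Summing the contributions gives betweenness(A) = 5/2.

5/2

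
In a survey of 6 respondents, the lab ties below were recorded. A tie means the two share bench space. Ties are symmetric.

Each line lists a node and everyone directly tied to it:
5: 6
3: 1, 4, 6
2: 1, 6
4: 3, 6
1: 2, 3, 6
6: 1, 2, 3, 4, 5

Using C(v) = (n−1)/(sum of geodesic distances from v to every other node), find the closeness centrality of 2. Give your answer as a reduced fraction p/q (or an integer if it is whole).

Distances from 2: 1:1, 3:2, 4:2, 5:2, 6:1. Sum = 8.
n = 6, so closeness = 5/8.

5/8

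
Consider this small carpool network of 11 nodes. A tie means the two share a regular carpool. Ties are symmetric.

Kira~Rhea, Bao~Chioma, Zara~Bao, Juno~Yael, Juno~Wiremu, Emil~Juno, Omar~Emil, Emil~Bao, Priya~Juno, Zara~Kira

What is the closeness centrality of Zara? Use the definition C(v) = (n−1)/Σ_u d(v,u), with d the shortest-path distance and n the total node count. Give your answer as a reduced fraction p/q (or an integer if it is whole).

Distances from Zara: Bao:1, Chioma:2, Emil:2, Juno:3, Kira:1, Omar:3, Priya:4, Rhea:2, Wiremu:4, Yael:4. Sum = 26.
n = 11, so closeness = 10/26 = 5/13.

5/13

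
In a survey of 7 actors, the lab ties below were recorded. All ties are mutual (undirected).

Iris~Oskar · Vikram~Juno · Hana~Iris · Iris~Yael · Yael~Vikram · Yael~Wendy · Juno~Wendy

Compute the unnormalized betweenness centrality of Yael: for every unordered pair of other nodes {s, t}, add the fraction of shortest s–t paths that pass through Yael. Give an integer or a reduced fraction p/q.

19/2

Pairs whose geodesics pass through Yael — Vikram–Iris: 1; Vikram–Wendy: 1/2; Vikram–Oskar: 1; Vikram–Hana: 1; Juno–Iris: 2/2; Juno–Oskar: 2/2; Juno–Hana: 2/2; Iris–Wendy: 1; Wendy–Oskar: 1; Wendy–Hana: 1.
All other pairs contribute 0.
Summing the contributions gives betweenness(Yael) = 19/2.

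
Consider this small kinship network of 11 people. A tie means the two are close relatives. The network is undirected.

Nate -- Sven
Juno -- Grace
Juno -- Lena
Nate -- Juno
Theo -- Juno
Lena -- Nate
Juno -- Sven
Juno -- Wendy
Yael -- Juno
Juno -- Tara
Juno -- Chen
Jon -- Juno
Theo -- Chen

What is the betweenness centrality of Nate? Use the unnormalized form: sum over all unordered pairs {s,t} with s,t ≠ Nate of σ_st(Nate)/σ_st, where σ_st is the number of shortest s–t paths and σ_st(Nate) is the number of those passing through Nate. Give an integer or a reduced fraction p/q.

Pairs whose geodesics pass through Nate — Sven–Lena: 1/2.
All other pairs contribute 0.
Summing the contributions gives betweenness(Nate) = 1/2.

1/2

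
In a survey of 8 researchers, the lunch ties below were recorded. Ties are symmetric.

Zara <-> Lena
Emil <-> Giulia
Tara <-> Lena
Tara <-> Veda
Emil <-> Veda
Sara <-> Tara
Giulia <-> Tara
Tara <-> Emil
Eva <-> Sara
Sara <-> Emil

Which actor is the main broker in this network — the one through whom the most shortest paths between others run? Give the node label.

Tara

Unnormalized betweenness of each node: Emil:5/2, Eva:0, Giulia:0, Lena:6, Sara:6, Tara:25/2, Veda:0, Zara:0.
Tara has the largest value, 25/2, making it the main broker — the node through which the most shortest paths run.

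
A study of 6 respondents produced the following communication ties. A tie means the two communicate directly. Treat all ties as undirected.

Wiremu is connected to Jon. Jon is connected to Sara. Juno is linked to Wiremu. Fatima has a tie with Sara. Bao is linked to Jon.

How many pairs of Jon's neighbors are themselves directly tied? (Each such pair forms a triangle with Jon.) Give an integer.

Jon's neighbors are Bao, Sara, and Wiremu, but none of them are tied to each other, so no triangle contains Jon.

0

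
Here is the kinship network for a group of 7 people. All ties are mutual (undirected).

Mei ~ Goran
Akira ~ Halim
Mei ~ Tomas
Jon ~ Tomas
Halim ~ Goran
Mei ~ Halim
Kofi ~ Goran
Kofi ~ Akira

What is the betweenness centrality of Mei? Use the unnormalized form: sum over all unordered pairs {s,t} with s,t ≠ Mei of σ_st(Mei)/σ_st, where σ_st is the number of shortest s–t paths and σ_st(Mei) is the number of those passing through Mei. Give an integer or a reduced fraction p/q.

8

Pairs whose geodesics pass through Mei — Goran–Tomas: 1; Goran–Jon: 1; Kofi–Tomas: 1; Kofi–Jon: 1; Halim–Tomas: 1; Halim–Jon: 1; Tomas–Akira: 1; Akira–Jon: 1.
All other pairs contribute 0.
Summing the contributions gives betweenness(Mei) = 8.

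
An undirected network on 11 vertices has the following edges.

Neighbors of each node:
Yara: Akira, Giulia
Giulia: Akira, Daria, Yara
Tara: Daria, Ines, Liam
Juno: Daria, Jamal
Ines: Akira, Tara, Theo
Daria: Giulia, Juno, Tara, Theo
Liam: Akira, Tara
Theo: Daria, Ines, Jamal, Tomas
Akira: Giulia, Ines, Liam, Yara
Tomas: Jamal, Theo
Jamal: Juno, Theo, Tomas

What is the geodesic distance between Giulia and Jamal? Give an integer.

One shortest route is Giulia – Daria – Theo – Jamal, which uses 3 edges, and at distance 2 from Giulia we only reach {Ines, Juno, Liam, Tara, Theo}, which does not include Jamal. So d(Giulia,Jamal) = 3.

3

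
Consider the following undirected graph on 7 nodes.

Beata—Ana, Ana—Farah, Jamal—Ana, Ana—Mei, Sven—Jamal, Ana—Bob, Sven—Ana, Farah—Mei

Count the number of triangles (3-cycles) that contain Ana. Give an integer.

2

Ana's neighbors: Beata, Bob, Farah, Jamal, Mei, and Sven.
Neighbor pairs that are themselves tied: Ana–Farah–Mei; Ana–Jamal–Sven. Each forms one triangle with Ana, for 2 in total.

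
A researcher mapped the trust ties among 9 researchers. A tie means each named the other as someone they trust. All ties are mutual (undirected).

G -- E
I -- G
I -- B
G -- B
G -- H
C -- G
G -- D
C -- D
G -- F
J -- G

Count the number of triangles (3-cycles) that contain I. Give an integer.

I's neighbors: B and G.
Neighbor pairs that are themselves tied: I–B–G. Each forms one triangle with I, for 1 in total.

1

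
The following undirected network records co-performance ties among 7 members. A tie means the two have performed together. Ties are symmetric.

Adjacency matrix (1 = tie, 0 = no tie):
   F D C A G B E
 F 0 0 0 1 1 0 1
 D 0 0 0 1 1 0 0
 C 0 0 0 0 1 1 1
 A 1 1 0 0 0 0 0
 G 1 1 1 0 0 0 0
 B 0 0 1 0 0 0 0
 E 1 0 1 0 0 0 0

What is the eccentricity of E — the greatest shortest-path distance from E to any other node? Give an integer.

Distances from E: A:2, B:2, C:1, D:3, F:1, G:2.
The largest is 3 (to D), so the eccentricity of E is 3.

3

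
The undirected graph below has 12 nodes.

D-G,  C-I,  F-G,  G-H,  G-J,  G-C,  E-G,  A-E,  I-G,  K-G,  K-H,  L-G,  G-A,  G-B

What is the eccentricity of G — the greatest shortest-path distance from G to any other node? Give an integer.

1

Distances from G: A:1, B:1, C:1, D:1, E:1, F:1, H:1, I:1, J:1, K:1, L:1.
The largest is 1 (to H, L, E, D, J, B, A, I, F, K, and C), so the eccentricity of G is 1.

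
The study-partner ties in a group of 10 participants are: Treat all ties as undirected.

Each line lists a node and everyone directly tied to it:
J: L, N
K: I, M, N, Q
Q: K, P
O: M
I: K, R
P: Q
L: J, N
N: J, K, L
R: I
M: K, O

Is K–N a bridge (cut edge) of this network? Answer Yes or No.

Yes

Without the K–N edge there is no alternate route between K and N, so the network disconnects. It is a bridge.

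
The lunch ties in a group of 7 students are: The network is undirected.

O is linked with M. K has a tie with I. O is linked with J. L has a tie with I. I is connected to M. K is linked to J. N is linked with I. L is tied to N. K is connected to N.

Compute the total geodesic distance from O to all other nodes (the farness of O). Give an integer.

12

Distances from O: I:2, J:1, K:2, L:3, M:1, N:3.
Sum = 2 + 1 + 2 + 3 + 1 + 3 = 12.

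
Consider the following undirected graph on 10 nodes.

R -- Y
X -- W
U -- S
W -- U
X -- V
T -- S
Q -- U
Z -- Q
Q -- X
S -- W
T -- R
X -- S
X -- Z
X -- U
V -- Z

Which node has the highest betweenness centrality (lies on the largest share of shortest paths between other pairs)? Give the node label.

Unnormalized betweenness of each node: Q:1/2, R:8, S:18, T:14, U:5/2, V:0, W:0, X:29/2, Y:0, Z:1/2.
S has the largest value, 18, making it the main broker — the node through which the most shortest paths run.

S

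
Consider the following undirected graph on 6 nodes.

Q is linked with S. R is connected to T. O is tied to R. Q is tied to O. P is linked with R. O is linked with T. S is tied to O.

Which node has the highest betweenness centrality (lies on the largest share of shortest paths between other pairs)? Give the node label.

O

Unnormalized betweenness of each node: O:6, P:0, Q:0, R:4, S:0, T:0.
O has the largest value, 6, making it the main broker — the node through which the most shortest paths run.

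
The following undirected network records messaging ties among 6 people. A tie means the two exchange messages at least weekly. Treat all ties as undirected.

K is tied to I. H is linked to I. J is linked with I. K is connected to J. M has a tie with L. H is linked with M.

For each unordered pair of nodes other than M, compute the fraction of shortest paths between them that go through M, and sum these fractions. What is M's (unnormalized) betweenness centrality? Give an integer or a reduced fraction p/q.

4

Pairs whose geodesics pass through M — H–L: 1; L–J: 1; L–I: 1; L–K: 1.
All other pairs contribute 0.
Summing the contributions gives betweenness(M) = 4.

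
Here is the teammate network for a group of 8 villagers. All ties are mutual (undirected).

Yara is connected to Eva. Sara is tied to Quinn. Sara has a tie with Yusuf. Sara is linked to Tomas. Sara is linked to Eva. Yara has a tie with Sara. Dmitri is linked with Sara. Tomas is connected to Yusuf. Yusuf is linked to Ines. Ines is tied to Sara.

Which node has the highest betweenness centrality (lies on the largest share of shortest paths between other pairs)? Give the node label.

Sara

Unnormalized betweenness of each node: Dmitri:0, Eva:0, Ines:0, Quinn:0, Sara:35/2, Tomas:0, Yara:0, Yusuf:1/2.
Sara has the largest value, 35/2, making it the main broker — the node through which the most shortest paths run.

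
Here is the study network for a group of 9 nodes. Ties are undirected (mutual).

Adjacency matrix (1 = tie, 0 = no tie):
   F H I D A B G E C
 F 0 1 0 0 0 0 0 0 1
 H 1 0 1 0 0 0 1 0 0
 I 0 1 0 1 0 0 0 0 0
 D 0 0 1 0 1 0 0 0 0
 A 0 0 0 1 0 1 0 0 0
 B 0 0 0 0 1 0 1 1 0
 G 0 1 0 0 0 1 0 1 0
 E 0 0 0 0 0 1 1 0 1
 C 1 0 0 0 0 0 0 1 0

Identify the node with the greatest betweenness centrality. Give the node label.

Unnormalized betweenness of each node: A:7/2, B:37/6, C:11/6, D:7/3, E:13/3, F:5/2, G:29/6, H:26/3, I:23/6.
H has the largest value, 26/3, making it the main broker — the node through which the most shortest paths run.

H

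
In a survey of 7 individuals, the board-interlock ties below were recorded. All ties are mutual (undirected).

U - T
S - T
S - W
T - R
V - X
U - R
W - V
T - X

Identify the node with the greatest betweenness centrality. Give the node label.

T

Unnormalized betweenness of each node: R:0, S:3, T:9, U:0, V:1, W:1, X:3.
T has the largest value, 9, making it the main broker — the node through which the most shortest paths run.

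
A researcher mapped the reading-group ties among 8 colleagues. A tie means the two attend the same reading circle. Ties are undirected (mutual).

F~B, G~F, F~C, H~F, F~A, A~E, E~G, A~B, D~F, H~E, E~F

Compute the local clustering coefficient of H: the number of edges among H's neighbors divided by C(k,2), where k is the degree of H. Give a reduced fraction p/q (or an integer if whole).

H's neighbors: E and F (k = 2).
Possible neighbor pairs: C(2,2) = 1. Edges among them: E–F → e = 1.
Clustering(H) = 1/1.

1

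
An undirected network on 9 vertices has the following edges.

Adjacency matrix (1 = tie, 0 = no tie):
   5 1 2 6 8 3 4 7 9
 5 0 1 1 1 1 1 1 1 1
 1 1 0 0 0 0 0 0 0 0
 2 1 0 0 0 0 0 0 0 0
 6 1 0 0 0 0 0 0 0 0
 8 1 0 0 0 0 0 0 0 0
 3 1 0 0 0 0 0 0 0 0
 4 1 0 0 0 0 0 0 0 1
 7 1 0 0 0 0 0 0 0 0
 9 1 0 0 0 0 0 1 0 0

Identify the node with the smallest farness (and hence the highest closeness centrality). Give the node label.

5

Farness (sum of distances to all others) for each node — 1:15, 2:15, 3:15, 4:14, 5:8, 6:15, 7:15, 8:15, 9:14.
The smallest farness is 8, for 5, so 5 has the highest closeness.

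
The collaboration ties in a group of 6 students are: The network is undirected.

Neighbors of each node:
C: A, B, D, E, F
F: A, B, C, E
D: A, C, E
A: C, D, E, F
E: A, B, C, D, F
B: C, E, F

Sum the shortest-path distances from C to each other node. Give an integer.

Distances from C: A:1, B:1, D:1, E:1, F:1.
Sum = 1 + 1 + 1 + 1 + 1 = 5.

5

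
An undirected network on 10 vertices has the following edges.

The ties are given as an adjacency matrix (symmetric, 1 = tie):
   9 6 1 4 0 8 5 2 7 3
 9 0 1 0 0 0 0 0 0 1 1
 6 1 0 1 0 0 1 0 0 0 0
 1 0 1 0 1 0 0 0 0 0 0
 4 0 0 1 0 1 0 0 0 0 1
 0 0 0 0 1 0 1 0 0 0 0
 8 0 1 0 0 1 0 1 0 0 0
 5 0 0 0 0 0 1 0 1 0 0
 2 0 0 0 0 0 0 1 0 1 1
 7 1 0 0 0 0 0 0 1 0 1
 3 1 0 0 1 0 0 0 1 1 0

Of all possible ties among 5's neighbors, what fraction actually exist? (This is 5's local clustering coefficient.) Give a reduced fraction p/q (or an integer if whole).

5's neighbors: 2 and 8 (k = 2).
Possible neighbor pairs: C(2,2) = 1. Edges among them: none → e = 0.
Clustering(5) = 0/1.

0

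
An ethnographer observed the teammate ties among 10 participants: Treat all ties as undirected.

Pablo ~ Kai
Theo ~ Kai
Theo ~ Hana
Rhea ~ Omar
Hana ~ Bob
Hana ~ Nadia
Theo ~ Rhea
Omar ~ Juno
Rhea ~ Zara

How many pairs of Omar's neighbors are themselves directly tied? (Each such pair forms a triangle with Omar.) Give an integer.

0

Omar's neighbors are Juno and Rhea, but none of them are tied to each other, so no triangle contains Omar.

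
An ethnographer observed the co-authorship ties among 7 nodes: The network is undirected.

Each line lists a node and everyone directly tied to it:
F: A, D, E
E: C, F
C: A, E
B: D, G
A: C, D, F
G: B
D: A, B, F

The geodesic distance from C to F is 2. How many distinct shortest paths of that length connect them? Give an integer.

The shortest distance is 2. The length-2 paths are: C–E–F; C–A–F.
That gives 2 distinct shortest paths.

2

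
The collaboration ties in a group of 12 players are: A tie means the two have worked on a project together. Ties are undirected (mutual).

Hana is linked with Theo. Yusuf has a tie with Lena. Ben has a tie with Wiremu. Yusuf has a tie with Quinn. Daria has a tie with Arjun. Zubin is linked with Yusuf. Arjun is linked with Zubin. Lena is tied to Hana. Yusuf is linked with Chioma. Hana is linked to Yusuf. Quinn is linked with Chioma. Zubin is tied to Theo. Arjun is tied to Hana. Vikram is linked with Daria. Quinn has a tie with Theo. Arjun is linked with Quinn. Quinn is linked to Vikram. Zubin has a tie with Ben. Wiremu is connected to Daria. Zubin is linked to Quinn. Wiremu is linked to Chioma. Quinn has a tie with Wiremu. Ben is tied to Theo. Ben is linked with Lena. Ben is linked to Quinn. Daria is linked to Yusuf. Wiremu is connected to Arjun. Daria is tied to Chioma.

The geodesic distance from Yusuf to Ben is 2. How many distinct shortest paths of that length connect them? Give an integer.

The shortest distance is 2. The length-2 paths are: Yusuf–Lena–Ben; Yusuf–Zubin–Ben; Yusuf–Quinn–Ben.
That gives 3 distinct shortest paths.

3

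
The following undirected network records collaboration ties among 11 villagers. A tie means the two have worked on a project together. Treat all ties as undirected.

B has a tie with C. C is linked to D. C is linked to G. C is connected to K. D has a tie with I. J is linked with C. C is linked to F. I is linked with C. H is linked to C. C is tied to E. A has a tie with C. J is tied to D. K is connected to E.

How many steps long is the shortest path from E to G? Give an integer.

One shortest route is E – C – G, which uses 2 edges, and E and G are not directly tied, so nothing shorter exists. So d(E,G) = 2.

2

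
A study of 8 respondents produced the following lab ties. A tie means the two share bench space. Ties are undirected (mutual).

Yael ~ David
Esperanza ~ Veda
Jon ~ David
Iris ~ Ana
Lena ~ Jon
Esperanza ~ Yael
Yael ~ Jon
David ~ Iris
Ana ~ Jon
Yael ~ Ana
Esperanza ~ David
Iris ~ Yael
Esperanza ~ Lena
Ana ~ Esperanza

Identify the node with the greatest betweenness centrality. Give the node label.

Unnormalized betweenness of each node: Ana:11/6, David:11/6, Esperanza:33/4, Iris:1/4, Jon:9/4, Lena:1/2, Veda:0, Yael:25/12.
Esperanza has the largest value, 33/4, making it the main broker — the node through which the most shortest paths run.

Esperanza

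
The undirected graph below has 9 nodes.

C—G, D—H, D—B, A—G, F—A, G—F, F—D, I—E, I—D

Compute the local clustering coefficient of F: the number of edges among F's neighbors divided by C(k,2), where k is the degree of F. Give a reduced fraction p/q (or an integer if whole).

F's neighbors: A, D, and G (k = 3).
Possible neighbor pairs: C(3,2) = 3. Edges among them: A–G → e = 1.
Clustering(F) = 1/3.

1/3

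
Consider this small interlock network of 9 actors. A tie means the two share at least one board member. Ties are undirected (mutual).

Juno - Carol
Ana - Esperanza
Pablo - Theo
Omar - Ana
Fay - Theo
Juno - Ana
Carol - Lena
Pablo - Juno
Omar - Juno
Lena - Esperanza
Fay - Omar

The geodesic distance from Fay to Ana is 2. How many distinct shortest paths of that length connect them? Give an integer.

The shortest distance is 2, and the only length-2 path is Fay–Omar–Ana. So there is exactly 1 shortest path.

1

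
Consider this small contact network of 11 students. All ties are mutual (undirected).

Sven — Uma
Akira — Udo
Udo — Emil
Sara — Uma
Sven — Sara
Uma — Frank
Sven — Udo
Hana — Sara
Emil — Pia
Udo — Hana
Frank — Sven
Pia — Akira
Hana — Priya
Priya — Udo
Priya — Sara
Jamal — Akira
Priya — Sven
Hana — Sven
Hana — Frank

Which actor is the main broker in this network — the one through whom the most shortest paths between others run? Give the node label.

Udo

Unnormalized betweenness of each node: Akira:25/2, Emil:7/2, Frank:1/3, Hana:5, Jamal:0, Pia:1, Priya:5/3, Sara:5/6, Sven:65/6, Udo:25, Uma:1/3.
Udo has the largest value, 25, making it the main broker — the node through which the most shortest paths run.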